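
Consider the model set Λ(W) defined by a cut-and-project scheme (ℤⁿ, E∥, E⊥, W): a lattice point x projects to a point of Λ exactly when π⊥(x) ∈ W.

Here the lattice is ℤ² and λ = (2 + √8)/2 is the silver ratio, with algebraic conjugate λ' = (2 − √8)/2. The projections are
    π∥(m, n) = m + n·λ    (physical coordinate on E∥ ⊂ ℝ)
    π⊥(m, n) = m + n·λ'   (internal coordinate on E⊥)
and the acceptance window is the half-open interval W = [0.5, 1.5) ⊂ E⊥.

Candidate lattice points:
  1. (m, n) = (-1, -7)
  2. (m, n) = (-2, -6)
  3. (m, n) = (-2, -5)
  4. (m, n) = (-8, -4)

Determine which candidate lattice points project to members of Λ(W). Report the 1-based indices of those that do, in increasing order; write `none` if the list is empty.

Numerically λ ≈ 2.41421 and λ' = −1/λ ≈ -0.41421.
candidate 1: (m,n)=(-1,-7) → π∥ = -1-7·λ ≈ -17.89949, π⊥ = -1-7·λ' ≈ 1.89949 ∉ [0.5, 1.5) ⇒ out
candidate 2: (m,n)=(-2,-6) → π∥ = -2-6·λ ≈ -16.48528, π⊥ = -2-6·λ' ≈ 0.48528 ∉ [0.5, 1.5) ⇒ out
candidate 3: (m,n)=(-2,-5) → π∥ = -2-5·λ ≈ -14.07107, π⊥ = -2-5·λ' ≈ 0.07107 ∉ [0.5, 1.5) ⇒ out
candidate 4: (m,n)=(-8,-4) → π∥ = -8-4·λ ≈ -17.65685, π⊥ = -8-4·λ' ≈ -6.34315 ∉ [0.5, 1.5) ⇒ out

none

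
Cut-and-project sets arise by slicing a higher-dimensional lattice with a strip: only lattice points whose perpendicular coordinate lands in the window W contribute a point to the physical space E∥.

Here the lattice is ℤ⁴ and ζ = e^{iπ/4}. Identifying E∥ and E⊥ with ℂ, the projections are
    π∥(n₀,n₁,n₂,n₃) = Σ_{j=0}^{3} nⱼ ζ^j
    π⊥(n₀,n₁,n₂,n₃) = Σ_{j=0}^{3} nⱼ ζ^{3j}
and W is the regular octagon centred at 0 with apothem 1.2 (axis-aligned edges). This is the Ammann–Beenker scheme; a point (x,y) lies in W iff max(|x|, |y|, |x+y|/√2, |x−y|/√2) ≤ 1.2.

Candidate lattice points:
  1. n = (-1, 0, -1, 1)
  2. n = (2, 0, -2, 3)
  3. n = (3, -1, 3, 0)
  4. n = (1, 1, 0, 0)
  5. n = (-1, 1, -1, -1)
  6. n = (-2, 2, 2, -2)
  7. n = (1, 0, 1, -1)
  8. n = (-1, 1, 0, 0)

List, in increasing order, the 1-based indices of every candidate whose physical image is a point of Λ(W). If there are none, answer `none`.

4

π⊥(n) = n₀ + n₁ζ³ + n₂ζ⁶ + n₃ζ⁹ where ζ = e^{iπ/4}.
candidate 1: n = (-1, 0, -1, 1) → π⊥ ≈ (-0.292893, +1.707107); max(|x|,|y|,|x±y|/√2) = 1.707107 > 1.2 ⇒ ∉ W
candidate 2: n = (2, 0, -2, 3) → π⊥ ≈ (+4.121320, +4.121320); max(|x|,|y|,|x±y|/√2) = 5.828427 > 1.2 ⇒ ∉ W
candidate 3: n = (3, -1, 3, 0) → π⊥ ≈ (+3.707107, -3.707107); max(|x|,|y|,|x±y|/√2) = 5.242641 > 1.2 ⇒ ∉ W
candidate 4: n = (1, 1, 0, 0) → π⊥ ≈ (+0.292893, +0.707107); max(|x|,|y|,|x±y|/√2) = 0.707107 ≤ 1.2 ⇒ ∈ W
candidate 5: n = (-1, 1, -1, -1) → π⊥ ≈ (-2.414214, +1.000000); max(|x|,|y|,|x±y|/√2) = 2.414214 > 1.2 ⇒ ∉ W
candidate 6: n = (-2, 2, 2, -2) → π⊥ ≈ (-4.828427, -2.000000); max(|x|,|y|,|x±y|/√2) = 4.828427 > 1.2 ⇒ ∉ W
candidate 7: n = (1, 0, 1, -1) → π⊥ ≈ (+0.292893, -1.707107); max(|x|,|y|,|x±y|/√2) = 1.707107 > 1.2 ⇒ ∉ W
candidate 8: n = (-1, 1, 0, 0) → π⊥ ≈ (-1.707107, +0.707107); max(|x|,|y|,|x±y|/√2) = 1.707107 > 1.2 ⇒ ∉ W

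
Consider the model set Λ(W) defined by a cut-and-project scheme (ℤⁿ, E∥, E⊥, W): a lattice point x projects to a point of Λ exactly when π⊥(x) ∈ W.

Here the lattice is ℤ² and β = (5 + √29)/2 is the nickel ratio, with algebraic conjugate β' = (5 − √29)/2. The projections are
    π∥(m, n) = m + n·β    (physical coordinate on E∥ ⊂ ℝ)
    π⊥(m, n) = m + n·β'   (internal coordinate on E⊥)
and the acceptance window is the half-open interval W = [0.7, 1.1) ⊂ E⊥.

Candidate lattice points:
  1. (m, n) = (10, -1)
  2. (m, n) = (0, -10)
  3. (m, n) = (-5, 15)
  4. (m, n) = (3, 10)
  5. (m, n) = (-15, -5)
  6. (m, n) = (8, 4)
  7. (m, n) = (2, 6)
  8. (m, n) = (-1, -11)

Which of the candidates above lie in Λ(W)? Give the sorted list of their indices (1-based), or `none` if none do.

β' = (5−√29)/2 ≈ -0.19258.
#1 (10,-1): internal coord 10 + (-1)·β' = +10.19258; +10.19258 ∉ [0.7, 1.1) → out
#2 (0,-10): internal coord 0 + (-10)·β' = +1.92582; +1.92582 ∉ [0.7, 1.1) → out
#3 (-5,15): internal coord -5 + (15)·β' = -7.88874; -7.88874 ∉ [0.7, 1.1) → out
#4 (3,10): internal coord 3 + (10)·β' = +1.07418; +1.07418 ∈ [0.7, 1.1) → IN Λ
#5 (-15,-5): internal coord -15 + (-5)·β' = -14.03709; -14.03709 ∉ [0.7, 1.1) → out
#6 (8,4): internal coord 8 + (4)·β' = +7.22967; +7.22967 ∉ [0.7, 1.1) → out
#7 (2,6): internal coord 2 + (6)·β' = +0.84451; +0.84451 ∈ [0.7, 1.1) → IN Λ
#8 (-1,-11): internal coord -1 + (-11)·β' = +1.11841; +1.11841 ∉ [0.7, 1.1) → out

4, 7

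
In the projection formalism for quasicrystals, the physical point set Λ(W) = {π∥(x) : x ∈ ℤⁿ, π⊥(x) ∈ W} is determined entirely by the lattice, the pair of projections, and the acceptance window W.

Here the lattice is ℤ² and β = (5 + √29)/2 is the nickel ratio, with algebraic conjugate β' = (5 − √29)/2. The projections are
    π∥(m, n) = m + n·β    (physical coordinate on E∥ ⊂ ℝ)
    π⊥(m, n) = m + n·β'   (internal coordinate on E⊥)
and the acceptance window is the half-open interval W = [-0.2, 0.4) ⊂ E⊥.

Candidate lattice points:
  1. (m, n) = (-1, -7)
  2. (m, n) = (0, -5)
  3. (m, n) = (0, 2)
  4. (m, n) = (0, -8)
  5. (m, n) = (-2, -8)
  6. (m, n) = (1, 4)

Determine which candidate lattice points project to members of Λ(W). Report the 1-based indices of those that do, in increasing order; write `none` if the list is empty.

1, 6

β' = (5−√29)/2 ≈ -0.1926.
[1] lift (-1,-7): star map gives 0.3481; window check -0.2 ≤ 0.3481 < 0.4 is true → IN Λ
[2] lift (0,-5): star map gives 0.9629; window check -0.2 ≤ 0.9629 < 0.4 is false → out
[3] lift (0,2): star map gives -0.3852; window check -0.2 ≤ -0.3852 < 0.4 is false → out
[4] lift (0,-8): star map gives 1.5407; window check -0.2 ≤ 1.5407 < 0.4 is false → out
[5] lift (-2,-8): star map gives -0.4593; window check -0.2 ≤ -0.4593 < 0.4 is false → out
[6] lift (1,4): star map gives 0.2297; window check -0.2 ≤ 0.2297 < 0.4 is true → IN Λ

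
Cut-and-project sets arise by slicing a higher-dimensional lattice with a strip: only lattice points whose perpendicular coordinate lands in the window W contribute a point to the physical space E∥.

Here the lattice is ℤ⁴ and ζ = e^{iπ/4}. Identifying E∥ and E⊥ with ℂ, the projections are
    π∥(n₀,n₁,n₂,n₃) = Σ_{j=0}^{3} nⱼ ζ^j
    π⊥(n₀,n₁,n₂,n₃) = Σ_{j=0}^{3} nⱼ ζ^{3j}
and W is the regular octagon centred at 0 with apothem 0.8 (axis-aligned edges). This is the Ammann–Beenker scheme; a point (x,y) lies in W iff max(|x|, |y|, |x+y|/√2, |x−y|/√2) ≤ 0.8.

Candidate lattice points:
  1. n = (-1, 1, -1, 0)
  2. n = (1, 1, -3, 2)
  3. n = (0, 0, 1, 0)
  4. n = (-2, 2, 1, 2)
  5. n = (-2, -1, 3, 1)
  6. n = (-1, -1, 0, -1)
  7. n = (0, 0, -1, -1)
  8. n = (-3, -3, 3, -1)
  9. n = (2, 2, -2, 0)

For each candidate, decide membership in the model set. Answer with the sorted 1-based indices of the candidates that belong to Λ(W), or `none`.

π⊥(n) = n₀ + n₁ζ³ + n₂ζ⁶ + n₃ζ⁹ where ζ = e^{iπ/4}.
candidate 1: n = (-1, 1, -1, 0) → π⊥ ≈ (-1.707107, +1.707107); max(|x|,|y|,|x±y|/√2) = 2.414214 > 0.8 ⇒ ∉ W
candidate 2: n = (1, 1, -3, 2) → π⊥ ≈ (+1.707107, +5.121320); max(|x|,|y|,|x±y|/√2) = 5.121320 > 0.8 ⇒ ∉ W
candidate 3: n = (0, 0, 1, 0) → π⊥ ≈ (+0.000000, -1.000000); max(|x|,|y|,|x±y|/√2) = 1.000000 > 0.8 ⇒ ∉ W
candidate 4: n = (-2, 2, 1, 2) → π⊥ ≈ (-2.000000, +1.828427); max(|x|,|y|,|x±y|/√2) = 2.707107 > 0.8 ⇒ ∉ W
candidate 5: n = (-2, -1, 3, 1) → π⊥ ≈ (-0.585786, -3.000000); max(|x|,|y|,|x±y|/√2) = 3.000000 > 0.8 ⇒ ∉ W
candidate 6: n = (-1, -1, 0, -1) → π⊥ ≈ (-1.000000, -1.414214); max(|x|,|y|,|x±y|/√2) = 1.707107 > 0.8 ⇒ ∉ W
candidate 7: n = (0, 0, -1, -1) → π⊥ ≈ (-0.707107, +0.292893); max(|x|,|y|,|x±y|/√2) = 0.707107 ≤ 0.8 ⇒ ∈ W
candidate 8: n = (-3, -3, 3, -1) → π⊥ ≈ (-1.585786, -5.828427); max(|x|,|y|,|x±y|/√2) = 5.828427 > 0.8 ⇒ ∉ W
candidate 9: n = (2, 2, -2, 0) → π⊥ ≈ (+0.585786, +3.414214); max(|x|,|y|,|x±y|/√2) = 3.414214 > 0.8 ⇒ ∉ W

7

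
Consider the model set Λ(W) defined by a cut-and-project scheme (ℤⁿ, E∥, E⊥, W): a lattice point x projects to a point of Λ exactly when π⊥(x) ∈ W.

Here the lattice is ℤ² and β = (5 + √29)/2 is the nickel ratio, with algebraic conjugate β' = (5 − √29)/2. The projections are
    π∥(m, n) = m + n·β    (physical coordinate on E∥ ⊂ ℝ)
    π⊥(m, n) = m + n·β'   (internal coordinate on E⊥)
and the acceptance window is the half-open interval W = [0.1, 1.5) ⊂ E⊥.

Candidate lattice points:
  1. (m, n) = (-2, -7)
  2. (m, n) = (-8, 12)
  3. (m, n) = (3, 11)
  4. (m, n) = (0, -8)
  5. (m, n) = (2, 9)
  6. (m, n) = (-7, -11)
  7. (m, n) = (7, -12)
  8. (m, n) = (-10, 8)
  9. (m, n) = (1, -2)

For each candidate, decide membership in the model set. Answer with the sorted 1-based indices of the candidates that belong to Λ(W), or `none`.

Numerically β ≈ 5.19258 and β' = −1/β ≈ -0.19258.
[1] lift (-2,-7): star map gives -0.65192; window check 0.1 ≤ -0.65192 < 1.5 is false → out
[2] lift (-8,12): star map gives -10.31099; window check 0.1 ≤ -10.31099 < 1.5 is false → out
[3] lift (3,11): star map gives 0.88159; window check 0.1 ≤ 0.88159 < 1.5 is true → IN Λ
[4] lift (0,-8): star map gives 1.54066; window check 0.1 ≤ 1.54066 < 1.5 is false → out
[5] lift (2,9): star map gives 0.26676; window check 0.1 ≤ 0.26676 < 1.5 is true → IN Λ
[6] lift (-7,-11): star map gives -4.88159; window check 0.1 ≤ -4.88159 < 1.5 is false → out
[7] lift (7,-12): star map gives 9.31099; window check 0.1 ≤ 9.31099 < 1.5 is false → out
[8] lift (-10,8): star map gives -11.54066; window check 0.1 ≤ -11.54066 < 1.5 is false → out
[9] lift (1,-2): star map gives 1.38516; window check 0.1 ≤ 1.38516 < 1.5 is true → IN Λ

3, 5, 9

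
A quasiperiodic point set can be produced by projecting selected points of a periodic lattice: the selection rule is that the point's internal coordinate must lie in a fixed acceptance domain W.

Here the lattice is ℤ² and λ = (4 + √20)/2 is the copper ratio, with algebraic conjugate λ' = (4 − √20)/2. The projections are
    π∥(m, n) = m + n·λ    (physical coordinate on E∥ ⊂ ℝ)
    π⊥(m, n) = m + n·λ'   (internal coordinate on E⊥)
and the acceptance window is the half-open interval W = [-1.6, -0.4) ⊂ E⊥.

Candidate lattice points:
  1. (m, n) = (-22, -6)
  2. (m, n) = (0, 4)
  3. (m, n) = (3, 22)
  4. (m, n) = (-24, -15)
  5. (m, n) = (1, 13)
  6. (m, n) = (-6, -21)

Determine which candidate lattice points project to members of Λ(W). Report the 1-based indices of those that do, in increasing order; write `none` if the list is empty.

2, 6

Numerically λ ≈ 4.23607 and λ' = −1/λ ≈ -0.23607.
candidate 1: (m,n)=(-22,-6) → π∥ = -22-6·λ ≈ -47.41641, π⊥ = -22-6·λ' ≈ -20.58359 ∉ [-1.6, -0.4) ⇒ out
candidate 2: (m,n)=(0,4) → π∥ = 0+4·λ ≈ 16.94427, π⊥ = 0+4·λ' ≈ -0.94427 ∈ [-1.6, -0.4) ⇒ IN Λ
candidate 3: (m,n)=(3,22) → π∥ = 3+22·λ ≈ 96.19350, π⊥ = 3+22·λ' ≈ -2.19350 ∉ [-1.6, -0.4) ⇒ out
candidate 4: (m,n)=(-24,-15) → π∥ = -24-15·λ ≈ -87.54102, π⊥ = -24-15·λ' ≈ -20.45898 ∉ [-1.6, -0.4) ⇒ out
candidate 5: (m,n)=(1,13) → π∥ = 1+13·λ ≈ 56.06888, π⊥ = 1+13·λ' ≈ -2.06888 ∉ [-1.6, -0.4) ⇒ out
candidate 6: (m,n)=(-6,-21) → π∥ = -6-21·λ ≈ -94.95743, π⊥ = -6-21·λ' ≈ -1.04257 ∈ [-1.6, -0.4) ⇒ IN Λ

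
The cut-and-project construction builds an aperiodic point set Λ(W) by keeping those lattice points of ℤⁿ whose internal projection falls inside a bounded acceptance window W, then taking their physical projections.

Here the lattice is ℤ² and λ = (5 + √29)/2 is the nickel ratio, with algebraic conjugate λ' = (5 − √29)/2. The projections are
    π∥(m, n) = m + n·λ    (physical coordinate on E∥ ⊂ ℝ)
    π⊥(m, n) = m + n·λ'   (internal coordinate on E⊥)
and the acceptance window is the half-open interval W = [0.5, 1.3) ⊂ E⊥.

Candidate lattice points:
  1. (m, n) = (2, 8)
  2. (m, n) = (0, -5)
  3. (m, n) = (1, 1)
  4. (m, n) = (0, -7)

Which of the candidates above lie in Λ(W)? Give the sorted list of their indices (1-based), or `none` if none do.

2, 3

λ' = (5−√29)/2 ≈ -0.19258.
[1] lift (2,8): star map gives 0.45934; window check 0.5 ≤ 0.45934 < 1.3 is false → out
[2] lift (0,-5): star map gives 0.96291; window check 0.5 ≤ 0.96291 < 1.3 is true → IN Λ
[3] lift (1,1): star map gives 0.80742; window check 0.5 ≤ 0.80742 < 1.3 is true → IN Λ
[4] lift (0,-7): star map gives 1.34808; window check 0.5 ≤ 1.34808 < 1.3 is false → out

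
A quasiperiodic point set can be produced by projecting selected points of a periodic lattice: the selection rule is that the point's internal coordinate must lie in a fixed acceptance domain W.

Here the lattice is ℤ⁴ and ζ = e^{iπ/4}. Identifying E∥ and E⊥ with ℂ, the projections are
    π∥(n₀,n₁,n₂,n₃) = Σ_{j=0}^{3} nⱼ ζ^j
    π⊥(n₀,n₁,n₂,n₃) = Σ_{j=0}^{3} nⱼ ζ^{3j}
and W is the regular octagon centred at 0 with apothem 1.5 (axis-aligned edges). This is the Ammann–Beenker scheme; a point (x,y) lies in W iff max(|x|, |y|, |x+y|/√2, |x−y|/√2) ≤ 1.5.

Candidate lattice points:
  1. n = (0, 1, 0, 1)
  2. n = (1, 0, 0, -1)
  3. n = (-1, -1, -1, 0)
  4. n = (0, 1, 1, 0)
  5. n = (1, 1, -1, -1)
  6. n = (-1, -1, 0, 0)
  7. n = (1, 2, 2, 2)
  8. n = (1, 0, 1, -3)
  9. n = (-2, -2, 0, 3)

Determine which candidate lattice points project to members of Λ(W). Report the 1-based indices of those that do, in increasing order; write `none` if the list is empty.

With ζ = e^{iπ/4} the internal vectors are ζ^0,ζ^3,ζ^6,ζ^9.
#1 (0, 1, 0, 1): internal (0.000000, 1.414214); octagon support 1.414214 vs apothem 1.5 → ∈ W
#2 (1, 0, 0, -1): internal (0.292893, -0.707107); octagon support 0.707107 vs apothem 1.5 → ∈ W
#3 (-1, -1, -1, 0): internal (-0.292893, 0.292893); octagon support 0.414214 vs apothem 1.5 → ∈ W
#4 (0, 1, 1, 0): internal (-0.707107, -0.292893); octagon support 0.707107 vs apothem 1.5 → ∈ W
#5 (1, 1, -1, -1): internal (-0.414214, 1.000000); octagon support 1.000000 vs apothem 1.5 → ∈ W
#6 (-1, -1, 0, 0): internal (-0.292893, -0.707107); octagon support 0.707107 vs apothem 1.5 → ∈ W
#7 (1, 2, 2, 2): internal (1.000000, 0.828427); octagon support 1.292893 vs apothem 1.5 → ∈ W
#8 (1, 0, 1, -3): internal (-1.121320, -3.121320); octagon support 3.121320 vs apothem 1.5 → ∉ W
#9 (-2, -2, 0, 3): internal (1.535534, 0.707107); octagon support 1.585786 vs apothem 1.5 → ∉ W

1, 2, 3, 4, 5, 6, 7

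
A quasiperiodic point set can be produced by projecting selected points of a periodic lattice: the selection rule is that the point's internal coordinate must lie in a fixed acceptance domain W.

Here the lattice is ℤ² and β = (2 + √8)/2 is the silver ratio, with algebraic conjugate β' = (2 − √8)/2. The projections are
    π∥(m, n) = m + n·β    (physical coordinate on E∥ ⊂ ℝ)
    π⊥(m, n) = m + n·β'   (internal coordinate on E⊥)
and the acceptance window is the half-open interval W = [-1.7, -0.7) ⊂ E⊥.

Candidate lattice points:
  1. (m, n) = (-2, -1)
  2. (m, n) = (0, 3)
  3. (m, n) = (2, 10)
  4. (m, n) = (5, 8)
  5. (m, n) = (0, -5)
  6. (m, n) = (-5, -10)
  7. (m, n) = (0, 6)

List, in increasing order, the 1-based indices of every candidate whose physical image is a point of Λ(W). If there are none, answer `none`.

β' = (2−√8)/2 ≈ -0.4142.
#1 (-2,-1): internal coord -2 + (-1)·β' = -1.5858; -1.5858 ∈ [-1.7, -0.7) → IN Λ
#2 (0,3): internal coord 0 + (3)·β' = -1.2426; -1.2426 ∈ [-1.7, -0.7) → IN Λ
#3 (2,10): internal coord 2 + (10)·β' = -2.1421; -2.1421 ∉ [-1.7, -0.7) → out
#4 (5,8): internal coord 5 + (8)·β' = +1.6863; +1.6863 ∉ [-1.7, -0.7) → out
#5 (0,-5): internal coord 0 + (-5)·β' = +2.0711; +2.0711 ∉ [-1.7, -0.7) → out
#6 (-5,-10): internal coord -5 + (-10)·β' = -0.8579; -0.8579 ∈ [-1.7, -0.7) → IN Λ
#7 (0,6): internal coord 0 + (6)·β' = -2.4853; -2.4853 ∉ [-1.7, -0.7) → out

1, 2, 6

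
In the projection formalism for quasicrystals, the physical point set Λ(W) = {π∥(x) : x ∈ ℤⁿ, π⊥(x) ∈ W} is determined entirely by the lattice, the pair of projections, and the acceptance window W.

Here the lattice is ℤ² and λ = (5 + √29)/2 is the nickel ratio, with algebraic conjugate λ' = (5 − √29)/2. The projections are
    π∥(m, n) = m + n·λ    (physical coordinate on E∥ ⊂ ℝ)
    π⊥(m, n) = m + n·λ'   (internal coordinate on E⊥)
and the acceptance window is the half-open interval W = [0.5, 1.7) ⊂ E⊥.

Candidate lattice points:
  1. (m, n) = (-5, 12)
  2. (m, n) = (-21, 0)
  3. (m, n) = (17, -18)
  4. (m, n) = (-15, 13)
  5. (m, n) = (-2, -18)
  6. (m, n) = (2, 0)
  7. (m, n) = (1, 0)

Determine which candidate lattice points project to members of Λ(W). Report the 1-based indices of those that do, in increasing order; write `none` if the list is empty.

λ' = (5−√29)/2 ≈ -0.1926.
candidate 1: (m,n)=(-5,12) → π∥ = -5+12·λ ≈ 57.3110, π⊥ = -5+12·λ' ≈ -7.3110 ∉ [0.5, 1.7) ⇒ out
candidate 2: (m,n)=(-21,0) → π∥ = -21+0·λ ≈ -21.0000, π⊥ = -21+0·λ' ≈ -21.0000 ∉ [0.5, 1.7) ⇒ out
candidate 3: (m,n)=(17,-18) → π∥ = 17-18·λ ≈ -76.4665, π⊥ = 17-18·λ' ≈ 20.4665 ∉ [0.5, 1.7) ⇒ out
candidate 4: (m,n)=(-15,13) → π∥ = -15+13·λ ≈ 52.5036, π⊥ = -15+13·λ' ≈ -17.5036 ∉ [0.5, 1.7) ⇒ out
candidate 5: (m,n)=(-2,-18) → π∥ = -2-18·λ ≈ -95.4665, π⊥ = -2-18·λ' ≈ 1.4665 ∈ [0.5, 1.7) ⇒ IN Λ
candidate 6: (m,n)=(2,0) → π∥ = 2+0·λ ≈ 2.0000, π⊥ = 2+0·λ' ≈ 2.0000 ∉ [0.5, 1.7) ⇒ out
candidate 7: (m,n)=(1,0) → π∥ = 1+0·λ ≈ 1.0000, π⊥ = 1+0·λ' ≈ 1.0000 ∈ [0.5, 1.7) ⇒ IN Λ

5, 7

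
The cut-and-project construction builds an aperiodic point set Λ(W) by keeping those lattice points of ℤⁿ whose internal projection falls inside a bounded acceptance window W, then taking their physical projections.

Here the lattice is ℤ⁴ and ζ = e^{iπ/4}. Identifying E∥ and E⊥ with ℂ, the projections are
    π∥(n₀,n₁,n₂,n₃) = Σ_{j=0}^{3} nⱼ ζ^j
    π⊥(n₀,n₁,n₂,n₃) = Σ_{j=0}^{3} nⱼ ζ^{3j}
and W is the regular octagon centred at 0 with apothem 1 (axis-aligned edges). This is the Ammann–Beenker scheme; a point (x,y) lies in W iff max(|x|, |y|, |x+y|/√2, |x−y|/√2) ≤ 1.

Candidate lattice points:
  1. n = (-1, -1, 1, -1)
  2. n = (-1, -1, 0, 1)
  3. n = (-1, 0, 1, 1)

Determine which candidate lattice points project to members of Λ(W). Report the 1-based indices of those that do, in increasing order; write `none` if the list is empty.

Internal map: ζ^{3j} for j=0..3 gives (1,0), (−√2/2,√2/2), (0,−1), (√2/2,√2/2).
candidate 1: n = (-1, -1, 1, -1) → π⊥ ≈ (-1.000000, -2.414214); max(|x|,|y|,|x±y|/√2) = 2.414214 > 1 ⇒ ∉ W
candidate 2: n = (-1, -1, 0, 1) → π⊥ ≈ (+0.414214, +0.000000); max(|x|,|y|,|x±y|/√2) = 0.414214 ≤ 1 ⇒ ∈ W
candidate 3: n = (-1, 0, 1, 1) → π⊥ ≈ (-0.292893, -0.292893); max(|x|,|y|,|x±y|/√2) = 0.414214 ≤ 1 ⇒ ∈ W

2, 3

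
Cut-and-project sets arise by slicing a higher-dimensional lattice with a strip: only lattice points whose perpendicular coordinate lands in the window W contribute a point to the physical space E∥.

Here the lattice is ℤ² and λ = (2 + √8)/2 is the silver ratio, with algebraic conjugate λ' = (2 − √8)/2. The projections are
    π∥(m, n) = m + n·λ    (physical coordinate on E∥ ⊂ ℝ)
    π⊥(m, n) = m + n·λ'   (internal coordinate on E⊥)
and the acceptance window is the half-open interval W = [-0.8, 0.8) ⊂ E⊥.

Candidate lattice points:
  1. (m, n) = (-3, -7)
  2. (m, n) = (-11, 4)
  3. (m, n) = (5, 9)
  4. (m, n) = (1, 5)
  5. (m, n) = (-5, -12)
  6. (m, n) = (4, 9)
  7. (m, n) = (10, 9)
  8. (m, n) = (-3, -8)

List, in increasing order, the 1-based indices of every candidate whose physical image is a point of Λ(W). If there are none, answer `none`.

1, 5, 6, 8

λ' = (2−√8)/2 ≈ -0.4142.
#1 (-3,-7): internal coord -3 + (-7)·λ' = -0.1005; -0.1005 ∈ [-0.8, 0.8) → IN Λ
#2 (-11,4): internal coord -11 + (4)·λ' = -12.6569; -12.6569 ∉ [-0.8, 0.8) → out
#3 (5,9): internal coord 5 + (9)·λ' = +1.2721; +1.2721 ∉ [-0.8, 0.8) → out
#4 (1,5): internal coord 1 + (5)·λ' = -1.0711; -1.0711 ∉ [-0.8, 0.8) → out
#5 (-5,-12): internal coord -5 + (-12)·λ' = -0.0294; -0.0294 ∈ [-0.8, 0.8) → IN Λ
#6 (4,9): internal coord 4 + (9)·λ' = +0.2721; +0.2721 ∈ [-0.8, 0.8) → IN Λ
#7 (10,9): internal coord 10 + (9)·λ' = +6.2721; +6.2721 ∉ [-0.8, 0.8) → out
#8 (-3,-8): internal coord -3 + (-8)·λ' = +0.3137; +0.3137 ∈ [-0.8, 0.8) → IN Λ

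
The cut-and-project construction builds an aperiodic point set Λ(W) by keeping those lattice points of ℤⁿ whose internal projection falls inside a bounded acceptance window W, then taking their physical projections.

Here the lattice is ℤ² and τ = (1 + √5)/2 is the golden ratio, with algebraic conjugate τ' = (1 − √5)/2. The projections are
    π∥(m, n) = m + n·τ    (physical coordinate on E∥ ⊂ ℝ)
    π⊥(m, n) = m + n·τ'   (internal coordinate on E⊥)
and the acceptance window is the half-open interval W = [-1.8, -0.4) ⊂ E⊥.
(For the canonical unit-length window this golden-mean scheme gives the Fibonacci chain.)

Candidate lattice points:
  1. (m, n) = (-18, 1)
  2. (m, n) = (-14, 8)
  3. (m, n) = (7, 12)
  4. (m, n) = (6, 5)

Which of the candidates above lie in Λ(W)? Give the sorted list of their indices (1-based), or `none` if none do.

Numerically τ ≈ 1.61803 and τ' = −1/τ ≈ -0.61803.
#1 (-18,1): internal coord -18 + (1)·τ' = -18.61803; -18.61803 ∉ [-1.8, -0.4) → out
#2 (-14,8): internal coord -14 + (8)·τ' = -18.94427; -18.94427 ∉ [-1.8, -0.4) → out
#3 (7,12): internal coord 7 + (12)·τ' = -0.41641; -0.41641 ∈ [-1.8, -0.4) → IN Λ
#4 (6,5): internal coord 6 + (5)·τ' = +2.90983; +2.90983 ∉ [-1.8, -0.4) → out

3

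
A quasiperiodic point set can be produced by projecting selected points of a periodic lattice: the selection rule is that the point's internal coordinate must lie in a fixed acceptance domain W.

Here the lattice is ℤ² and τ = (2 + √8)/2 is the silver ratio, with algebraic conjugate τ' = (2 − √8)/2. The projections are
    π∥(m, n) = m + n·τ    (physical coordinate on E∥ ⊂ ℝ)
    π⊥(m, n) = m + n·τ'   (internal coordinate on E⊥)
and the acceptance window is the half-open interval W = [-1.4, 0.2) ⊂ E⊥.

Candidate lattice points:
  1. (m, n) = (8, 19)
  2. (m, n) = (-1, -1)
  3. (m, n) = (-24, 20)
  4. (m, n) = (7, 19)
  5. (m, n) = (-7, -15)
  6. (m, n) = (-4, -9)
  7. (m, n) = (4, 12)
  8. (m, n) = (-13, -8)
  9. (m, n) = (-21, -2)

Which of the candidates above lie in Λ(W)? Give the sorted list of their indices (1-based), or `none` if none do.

1, 2, 4, 5, 6, 7

Numerically τ ≈ 2.41421 and τ' = −1/τ ≈ -0.41421.
#1 (8,19): internal coord 8 + (19)·τ' = +0.12994; +0.12994 ∈ [-1.4, 0.2) → IN Λ
#2 (-1,-1): internal coord -1 + (-1)·τ' = -0.58579; -0.58579 ∈ [-1.4, 0.2) → IN Λ
#3 (-24,20): internal coord -24 + (20)·τ' = -32.28427; -32.28427 ∉ [-1.4, 0.2) → out
#4 (7,19): internal coord 7 + (19)·τ' = -0.87006; -0.87006 ∈ [-1.4, 0.2) → IN Λ
#5 (-7,-15): internal coord -7 + (-15)·τ' = -0.78680; -0.78680 ∈ [-1.4, 0.2) → IN Λ
#6 (-4,-9): internal coord -4 + (-9)·τ' = -0.27208; -0.27208 ∈ [-1.4, 0.2) → IN Λ
#7 (4,12): internal coord 4 + (12)·τ' = -0.97056; -0.97056 ∈ [-1.4, 0.2) → IN Λ
#8 (-13,-8): internal coord -13 + (-8)·τ' = -9.68629; -9.68629 ∉ [-1.4, 0.2) → out
#9 (-21,-2): internal coord -21 + (-2)·τ' = -20.17157; -20.17157 ∉ [-1.4, 0.2) → out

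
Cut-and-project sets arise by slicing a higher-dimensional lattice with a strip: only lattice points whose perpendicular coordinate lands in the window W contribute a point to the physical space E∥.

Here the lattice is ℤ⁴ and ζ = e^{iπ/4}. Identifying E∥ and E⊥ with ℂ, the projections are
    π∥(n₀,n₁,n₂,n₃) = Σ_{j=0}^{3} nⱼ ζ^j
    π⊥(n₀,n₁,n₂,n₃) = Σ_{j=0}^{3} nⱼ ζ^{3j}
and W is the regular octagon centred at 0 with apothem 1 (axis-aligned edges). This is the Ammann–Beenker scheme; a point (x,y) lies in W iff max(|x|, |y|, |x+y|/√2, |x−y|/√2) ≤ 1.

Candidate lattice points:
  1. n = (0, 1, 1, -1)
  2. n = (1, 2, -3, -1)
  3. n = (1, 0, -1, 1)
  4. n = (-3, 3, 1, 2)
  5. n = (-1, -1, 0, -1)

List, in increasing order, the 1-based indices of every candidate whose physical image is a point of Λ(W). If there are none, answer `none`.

none

With ζ = e^{iπ/4} the internal vectors are ζ^0,ζ^3,ζ^6,ζ^9.
candidate 1: n = (0, 1, 1, -1) → π⊥ ≈ (-1.4142, -1.0000); max(|x|,|y|,|x±y|/√2) = 1.7071 > 1 ⇒ ∉ W
candidate 2: n = (1, 2, -3, -1) → π⊥ ≈ (-1.1213, +3.7071); max(|x|,|y|,|x±y|/√2) = 3.7071 > 1 ⇒ ∉ W
candidate 3: n = (1, 0, -1, 1) → π⊥ ≈ (+1.7071, +1.7071); max(|x|,|y|,|x±y|/√2) = 2.4142 > 1 ⇒ ∉ W
candidate 4: n = (-3, 3, 1, 2) → π⊥ ≈ (-3.7071, +2.5355); max(|x|,|y|,|x±y|/√2) = 4.4142 > 1 ⇒ ∉ W
candidate 5: n = (-1, -1, 0, -1) → π⊥ ≈ (-1.0000, -1.4142); max(|x|,|y|,|x±y|/√2) = 1.7071 > 1 ⇒ ∉ W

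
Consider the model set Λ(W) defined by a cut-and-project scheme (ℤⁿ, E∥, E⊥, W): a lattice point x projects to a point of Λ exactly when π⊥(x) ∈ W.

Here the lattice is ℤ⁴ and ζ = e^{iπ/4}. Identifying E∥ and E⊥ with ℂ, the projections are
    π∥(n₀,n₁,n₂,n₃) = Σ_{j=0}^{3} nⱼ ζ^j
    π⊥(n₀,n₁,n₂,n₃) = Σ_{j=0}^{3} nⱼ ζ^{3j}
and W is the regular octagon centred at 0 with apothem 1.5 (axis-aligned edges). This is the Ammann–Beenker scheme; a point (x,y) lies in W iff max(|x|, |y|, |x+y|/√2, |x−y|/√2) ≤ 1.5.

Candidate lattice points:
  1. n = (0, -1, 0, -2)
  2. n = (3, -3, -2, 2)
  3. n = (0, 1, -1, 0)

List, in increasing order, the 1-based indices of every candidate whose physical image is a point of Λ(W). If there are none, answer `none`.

With ζ = e^{iπ/4} the internal vectors are ζ^0,ζ^3,ζ^6,ζ^9.
#1 (0, -1, 0, -2): internal (-0.7071, -2.1213); octagon support 2.1213 vs apothem 1.5 → ∉ W
#2 (3, -3, -2, 2): internal (6.5355, 1.2929); octagon support 6.5355 vs apothem 1.5 → ∉ W
#3 (0, 1, -1, 0): internal (-0.7071, 1.7071); octagon support 1.7071 vs apothem 1.5 → ∉ W

none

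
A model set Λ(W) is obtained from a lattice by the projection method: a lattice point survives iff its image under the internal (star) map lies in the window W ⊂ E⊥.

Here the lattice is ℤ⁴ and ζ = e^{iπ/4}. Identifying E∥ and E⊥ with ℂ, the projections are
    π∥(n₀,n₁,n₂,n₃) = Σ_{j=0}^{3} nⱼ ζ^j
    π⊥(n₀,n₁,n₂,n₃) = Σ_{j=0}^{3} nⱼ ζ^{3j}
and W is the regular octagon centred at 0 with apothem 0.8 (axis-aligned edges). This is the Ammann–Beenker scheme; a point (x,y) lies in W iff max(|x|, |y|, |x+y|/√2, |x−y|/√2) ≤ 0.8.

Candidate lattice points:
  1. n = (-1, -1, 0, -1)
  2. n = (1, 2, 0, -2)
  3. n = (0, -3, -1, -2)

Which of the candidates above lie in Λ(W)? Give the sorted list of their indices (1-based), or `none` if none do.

none

Internal map: ζ^{3j} for j=0..3 gives (1,0), (−√2/2,√2/2), (0,−1), (√2/2,√2/2).
candidate 1: n = (-1, -1, 0, -1) → π⊥ ≈ (-1.000000, -1.414214); max(|x|,|y|,|x±y|/√2) = 1.707107 > 0.8 ⇒ ∉ W
candidate 2: n = (1, 2, 0, -2) → π⊥ ≈ (-1.828427, +0.000000); max(|x|,|y|,|x±y|/√2) = 1.828427 > 0.8 ⇒ ∉ W
candidate 3: n = (0, -3, -1, -2) → π⊥ ≈ (+0.707107, -2.535534); max(|x|,|y|,|x±y|/√2) = 2.535534 > 0.8 ⇒ ∉ W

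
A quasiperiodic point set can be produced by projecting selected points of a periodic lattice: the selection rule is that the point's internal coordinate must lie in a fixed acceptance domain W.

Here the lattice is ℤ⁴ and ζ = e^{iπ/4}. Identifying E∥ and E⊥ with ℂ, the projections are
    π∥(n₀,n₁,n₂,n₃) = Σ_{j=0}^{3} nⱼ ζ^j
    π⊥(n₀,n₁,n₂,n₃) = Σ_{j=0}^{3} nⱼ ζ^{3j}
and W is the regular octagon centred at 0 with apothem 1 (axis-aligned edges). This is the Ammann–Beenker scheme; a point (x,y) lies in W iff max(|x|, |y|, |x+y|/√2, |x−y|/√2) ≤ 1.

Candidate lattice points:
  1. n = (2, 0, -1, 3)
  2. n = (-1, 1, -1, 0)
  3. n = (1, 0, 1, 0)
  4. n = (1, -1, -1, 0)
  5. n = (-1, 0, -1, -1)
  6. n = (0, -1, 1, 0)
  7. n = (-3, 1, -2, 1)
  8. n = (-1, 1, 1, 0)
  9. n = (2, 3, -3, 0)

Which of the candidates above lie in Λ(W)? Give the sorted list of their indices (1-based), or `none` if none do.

none

Internal map: ζ^{3j} for j=0..3 gives (1,0), (−√2/2,√2/2), (0,−1), (√2/2,√2/2).
candidate 1: n = (2, 0, -1, 3) → π⊥ ≈ (+4.121320, +3.121320); max(|x|,|y|,|x±y|/√2) = 5.121320 > 1 ⇒ ∉ W
candidate 2: n = (-1, 1, -1, 0) → π⊥ ≈ (-1.707107, +1.707107); max(|x|,|y|,|x±y|/√2) = 2.414214 > 1 ⇒ ∉ W
candidate 3: n = (1, 0, 1, 0) → π⊥ ≈ (+1.000000, -1.000000); max(|x|,|y|,|x±y|/√2) = 1.414214 > 1 ⇒ ∉ W
candidate 4: n = (1, -1, -1, 0) → π⊥ ≈ (+1.707107, +0.292893); max(|x|,|y|,|x±y|/√2) = 1.707107 > 1 ⇒ ∉ W
candidate 5: n = (-1, 0, -1, -1) → π⊥ ≈ (-1.707107, +0.292893); max(|x|,|y|,|x±y|/√2) = 1.707107 > 1 ⇒ ∉ W
candidate 6: n = (0, -1, 1, 0) → π⊥ ≈ (+0.707107, -1.707107); max(|x|,|y|,|x±y|/√2) = 1.707107 > 1 ⇒ ∉ W
candidate 7: n = (-3, 1, -2, 1) → π⊥ ≈ (-3.000000, +3.414214); max(|x|,|y|,|x±y|/√2) = 4.535534 > 1 ⇒ ∉ W
candidate 8: n = (-1, 1, 1, 0) → π⊥ ≈ (-1.707107, -0.292893); max(|x|,|y|,|x±y|/√2) = 1.707107 > 1 ⇒ ∉ W
candidate 9: n = (2, 3, -3, 0) → π⊥ ≈ (-0.121320, +5.121320); max(|x|,|y|,|x±y|/√2) = 5.121320 > 1 ⇒ ∉ W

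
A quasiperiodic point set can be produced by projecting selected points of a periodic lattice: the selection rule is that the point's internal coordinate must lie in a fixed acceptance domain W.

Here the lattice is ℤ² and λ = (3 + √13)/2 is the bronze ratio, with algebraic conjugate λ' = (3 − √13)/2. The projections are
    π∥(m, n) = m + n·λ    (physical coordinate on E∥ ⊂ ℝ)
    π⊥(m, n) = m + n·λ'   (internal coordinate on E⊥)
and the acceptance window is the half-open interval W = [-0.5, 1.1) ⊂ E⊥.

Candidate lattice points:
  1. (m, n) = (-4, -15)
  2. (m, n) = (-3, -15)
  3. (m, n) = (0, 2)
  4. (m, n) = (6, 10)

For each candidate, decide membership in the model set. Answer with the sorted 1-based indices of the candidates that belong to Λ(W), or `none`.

Numerically λ ≈ 3.30278 and λ' = −1/λ ≈ -0.30278.
candidate 1: (m,n)=(-4,-15) → π∥ = -4-15·λ ≈ -53.54163, π⊥ = -4-15·λ' ≈ 0.54163 ∈ [-0.5, 1.1) ⇒ IN Λ
candidate 2: (m,n)=(-3,-15) → π∥ = -3-15·λ ≈ -52.54163, π⊥ = -3-15·λ' ≈ 1.54163 ∉ [-0.5, 1.1) ⇒ out
candidate 3: (m,n)=(0,2) → π∥ = 0+2·λ ≈ 6.60555, π⊥ = 0+2·λ' ≈ -0.60555 ∉ [-0.5, 1.1) ⇒ out
candidate 4: (m,n)=(6,10) → π∥ = 6+10·λ ≈ 39.02776, π⊥ = 6+10·λ' ≈ 2.97224 ∉ [-0.5, 1.1) ⇒ out

1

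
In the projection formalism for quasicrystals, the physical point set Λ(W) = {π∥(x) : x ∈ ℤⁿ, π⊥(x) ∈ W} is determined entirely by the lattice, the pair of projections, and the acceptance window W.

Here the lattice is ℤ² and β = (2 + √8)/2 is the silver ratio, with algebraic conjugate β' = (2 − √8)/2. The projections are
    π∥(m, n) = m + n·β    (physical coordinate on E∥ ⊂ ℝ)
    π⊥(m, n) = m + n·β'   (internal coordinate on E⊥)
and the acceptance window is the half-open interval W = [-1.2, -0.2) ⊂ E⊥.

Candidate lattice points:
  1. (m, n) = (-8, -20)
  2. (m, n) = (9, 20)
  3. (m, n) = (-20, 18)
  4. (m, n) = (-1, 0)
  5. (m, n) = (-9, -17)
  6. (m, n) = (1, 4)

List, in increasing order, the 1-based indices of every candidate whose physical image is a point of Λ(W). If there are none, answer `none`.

4, 6

β' = (2−√8)/2 ≈ -0.4142.
#1 (-8,-20): internal coord -8 + (-20)·β' = +0.2843; +0.2843 ∉ [-1.2, -0.2) → out
#2 (9,20): internal coord 9 + (20)·β' = +0.7157; +0.7157 ∉ [-1.2, -0.2) → out
#3 (-20,18): internal coord -20 + (18)·β' = -27.4558; -27.4558 ∉ [-1.2, -0.2) → out
#4 (-1,0): internal coord -1 + (0)·β' = -1.0000; -1.0000 ∈ [-1.2, -0.2) → IN Λ
#5 (-9,-17): internal coord -9 + (-17)·β' = -1.9584; -1.9584 ∉ [-1.2, -0.2) → out
#6 (1,4): internal coord 1 + (4)·β' = -0.6569; -0.6569 ∈ [-1.2, -0.2) → IN Λ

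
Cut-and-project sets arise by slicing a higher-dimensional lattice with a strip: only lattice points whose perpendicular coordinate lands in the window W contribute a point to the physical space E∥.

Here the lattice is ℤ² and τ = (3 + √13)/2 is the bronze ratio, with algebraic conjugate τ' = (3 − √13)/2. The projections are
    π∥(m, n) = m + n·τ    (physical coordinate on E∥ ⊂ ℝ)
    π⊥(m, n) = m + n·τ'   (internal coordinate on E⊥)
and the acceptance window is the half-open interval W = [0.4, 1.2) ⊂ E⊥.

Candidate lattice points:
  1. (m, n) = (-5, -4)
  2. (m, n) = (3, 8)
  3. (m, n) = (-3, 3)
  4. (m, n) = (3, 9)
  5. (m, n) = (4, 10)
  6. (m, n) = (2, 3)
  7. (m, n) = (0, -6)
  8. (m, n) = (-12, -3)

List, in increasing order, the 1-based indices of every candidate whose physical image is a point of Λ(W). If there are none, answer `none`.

Numerically τ ≈ 3.302776 and τ' = −1/τ ≈ -0.302776.
#1 (-5,-4): internal coord -5 + (-4)·τ' = -3.788897; -3.788897 ∉ [0.4, 1.2) → out
#2 (3,8): internal coord 3 + (8)·τ' = +0.577795; +0.577795 ∈ [0.4, 1.2) → IN Λ
#3 (-3,3): internal coord -3 + (3)·τ' = -3.908327; -3.908327 ∉ [0.4, 1.2) → out
#4 (3,9): internal coord 3 + (9)·τ' = +0.275019; +0.275019 ∉ [0.4, 1.2) → out
#5 (4,10): internal coord 4 + (10)·τ' = +0.972244; +0.972244 ∈ [0.4, 1.2) → IN Λ
#6 (2,3): internal coord 2 + (3)·τ' = +1.091673; +1.091673 ∈ [0.4, 1.2) → IN Λ
#7 (0,-6): internal coord 0 + (-6)·τ' = +1.816654; +1.816654 ∉ [0.4, 1.2) → out
#8 (-12,-3): internal coord -12 + (-3)·τ' = -11.091673; -11.091673 ∉ [0.4, 1.2) → out

2, 5, 6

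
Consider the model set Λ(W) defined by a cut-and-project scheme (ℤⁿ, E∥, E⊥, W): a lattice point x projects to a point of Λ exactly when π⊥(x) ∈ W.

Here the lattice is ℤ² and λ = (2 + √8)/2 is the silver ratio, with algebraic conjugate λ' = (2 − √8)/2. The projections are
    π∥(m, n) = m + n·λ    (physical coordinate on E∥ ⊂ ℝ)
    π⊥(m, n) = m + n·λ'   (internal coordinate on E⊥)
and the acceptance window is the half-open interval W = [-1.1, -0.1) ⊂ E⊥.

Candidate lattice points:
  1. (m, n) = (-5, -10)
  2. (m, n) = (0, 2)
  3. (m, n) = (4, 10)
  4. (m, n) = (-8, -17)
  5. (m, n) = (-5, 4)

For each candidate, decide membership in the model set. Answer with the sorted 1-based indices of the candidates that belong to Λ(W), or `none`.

1, 2, 3, 4

Numerically λ ≈ 2.4142 and λ' = −1/λ ≈ -0.4142.
#1 (-5,-10): internal coord -5 + (-10)·λ' = -0.8579; -0.8579 ∈ [-1.1, -0.1) → IN Λ
#2 (0,2): internal coord 0 + (2)·λ' = -0.8284; -0.8284 ∈ [-1.1, -0.1) → IN Λ
#3 (4,10): internal coord 4 + (10)·λ' = -0.1421; -0.1421 ∈ [-1.1, -0.1) → IN Λ
#4 (-8,-17): internal coord -8 + (-17)·λ' = -0.9584; -0.9584 ∈ [-1.1, -0.1) → IN Λ
#5 (-5,4): internal coord -5 + (4)·λ' = -6.6569; -6.6569 ∉ [-1.1, -0.1) → out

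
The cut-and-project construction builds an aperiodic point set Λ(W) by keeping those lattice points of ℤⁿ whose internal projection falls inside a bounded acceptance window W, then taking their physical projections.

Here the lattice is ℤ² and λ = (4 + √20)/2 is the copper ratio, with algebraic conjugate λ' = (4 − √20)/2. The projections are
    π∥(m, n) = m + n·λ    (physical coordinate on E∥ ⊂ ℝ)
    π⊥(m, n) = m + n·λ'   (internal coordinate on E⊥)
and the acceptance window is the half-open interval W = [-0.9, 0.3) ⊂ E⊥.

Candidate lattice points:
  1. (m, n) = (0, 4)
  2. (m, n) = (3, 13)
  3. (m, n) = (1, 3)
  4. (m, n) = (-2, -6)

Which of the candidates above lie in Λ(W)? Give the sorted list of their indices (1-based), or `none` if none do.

λ' = (4−√20)/2 ≈ -0.23607.
candidate 1: (m,n)=(0,4) → π∥ = 0+4·λ ≈ 16.94427, π⊥ = 0+4·λ' ≈ -0.94427 ∉ [-0.9, 0.3) ⇒ out
candidate 2: (m,n)=(3,13) → π∥ = 3+13·λ ≈ 58.06888, π⊥ = 3+13·λ' ≈ -0.06888 ∈ [-0.9, 0.3) ⇒ IN Λ
candidate 3: (m,n)=(1,3) → π∥ = 1+3·λ ≈ 13.70820, π⊥ = 1+3·λ' ≈ 0.29180 ∈ [-0.9, 0.3) ⇒ IN Λ
candidate 4: (m,n)=(-2,-6) → π∥ = -2-6·λ ≈ -27.41641, π⊥ = -2-6·λ' ≈ -0.58359 ∈ [-0.9, 0.3) ⇒ IN Λ

2, 3, 4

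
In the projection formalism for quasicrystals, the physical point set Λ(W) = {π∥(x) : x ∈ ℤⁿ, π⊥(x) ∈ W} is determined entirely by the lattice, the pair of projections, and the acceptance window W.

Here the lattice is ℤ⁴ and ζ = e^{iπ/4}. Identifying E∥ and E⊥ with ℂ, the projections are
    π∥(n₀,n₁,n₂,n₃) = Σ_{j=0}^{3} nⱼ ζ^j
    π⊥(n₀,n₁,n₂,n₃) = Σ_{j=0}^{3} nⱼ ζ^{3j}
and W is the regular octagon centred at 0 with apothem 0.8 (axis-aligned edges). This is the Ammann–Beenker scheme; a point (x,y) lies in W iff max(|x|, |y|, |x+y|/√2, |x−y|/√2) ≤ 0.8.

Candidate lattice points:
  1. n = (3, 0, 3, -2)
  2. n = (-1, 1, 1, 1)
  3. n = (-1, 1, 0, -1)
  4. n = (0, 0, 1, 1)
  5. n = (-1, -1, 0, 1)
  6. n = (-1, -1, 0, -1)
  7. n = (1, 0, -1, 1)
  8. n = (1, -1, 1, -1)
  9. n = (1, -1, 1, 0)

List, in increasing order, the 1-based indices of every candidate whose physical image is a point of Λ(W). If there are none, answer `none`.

π⊥(n) = n₀ + n₁ζ³ + n₂ζ⁶ + n₃ζ⁹ where ζ = e^{iπ/4}.
candidate 1: n = (3, 0, 3, -2) → π⊥ ≈ (+1.585786, -4.414214); max(|x|,|y|,|x±y|/√2) = 4.414214 > 0.8 ⇒ ∉ W
candidate 2: n = (-1, 1, 1, 1) → π⊥ ≈ (-1.000000, +0.414214); max(|x|,|y|,|x±y|/√2) = 1.000000 > 0.8 ⇒ ∉ W
candidate 3: n = (-1, 1, 0, -1) → π⊥ ≈ (-2.414214, +0.000000); max(|x|,|y|,|x±y|/√2) = 2.414214 > 0.8 ⇒ ∉ W
candidate 4: n = (0, 0, 1, 1) → π⊥ ≈ (+0.707107, -0.292893); max(|x|,|y|,|x±y|/√2) = 0.707107 ≤ 0.8 ⇒ ∈ W
candidate 5: n = (-1, -1, 0, 1) → π⊥ ≈ (+0.414214, +0.000000); max(|x|,|y|,|x±y|/√2) = 0.414214 ≤ 0.8 ⇒ ∈ W
candidate 6: n = (-1, -1, 0, -1) → π⊥ ≈ (-1.000000, -1.414214); max(|x|,|y|,|x±y|/√2) = 1.707107 > 0.8 ⇒ ∉ W
candidate 7: n = (1, 0, -1, 1) → π⊥ ≈ (+1.707107, +1.707107); max(|x|,|y|,|x±y|/√2) = 2.414214 > 0.8 ⇒ ∉ W
candidate 8: n = (1, -1, 1, -1) → π⊥ ≈ (+1.000000, -2.414214); max(|x|,|y|,|x±y|/√2) = 2.414214 > 0.8 ⇒ ∉ W
candidate 9: n = (1, -1, 1, 0) → π⊥ ≈ (+1.707107, -1.707107); max(|x|,|y|,|x±y|/√2) = 2.414214 > 0.8 ⇒ ∉ W

4, 5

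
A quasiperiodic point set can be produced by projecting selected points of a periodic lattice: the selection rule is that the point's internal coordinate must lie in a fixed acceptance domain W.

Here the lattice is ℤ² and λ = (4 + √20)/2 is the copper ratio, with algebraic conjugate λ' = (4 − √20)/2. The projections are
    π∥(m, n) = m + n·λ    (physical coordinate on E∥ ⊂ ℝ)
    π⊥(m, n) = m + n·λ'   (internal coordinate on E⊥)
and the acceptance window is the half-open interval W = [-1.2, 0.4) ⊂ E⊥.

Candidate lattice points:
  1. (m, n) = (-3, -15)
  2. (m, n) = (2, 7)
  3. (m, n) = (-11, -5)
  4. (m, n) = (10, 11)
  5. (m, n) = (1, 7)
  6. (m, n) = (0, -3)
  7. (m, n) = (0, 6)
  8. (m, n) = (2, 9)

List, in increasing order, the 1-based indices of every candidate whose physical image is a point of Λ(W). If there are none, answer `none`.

2, 5, 8

Numerically λ ≈ 4.236068 and λ' = −1/λ ≈ -0.236068.
[1] lift (-3,-15): star map gives 0.541020; window check -1.2 ≤ 0.541020 < 0.4 is false → out
[2] lift (2,7): star map gives 0.347524; window check -1.2 ≤ 0.347524 < 0.4 is true → IN Λ
[3] lift (-11,-5): star map gives -9.819660; window check -1.2 ≤ -9.819660 < 0.4 is false → out
[4] lift (10,11): star map gives 7.403252; window check -1.2 ≤ 7.403252 < 0.4 is false → out
[5] lift (1,7): star map gives -0.652476; window check -1.2 ≤ -0.652476 < 0.4 is true → IN Λ
[6] lift (0,-3): star map gives 0.708204; window check -1.2 ≤ 0.708204 < 0.4 is false → out
[7] lift (0,6): star map gives -1.416408; window check -1.2 ≤ -1.416408 < 0.4 is false → out
[8] lift (2,9): star map gives -0.124612; window check -1.2 ≤ -0.124612 < 0.4 is true → IN Λ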